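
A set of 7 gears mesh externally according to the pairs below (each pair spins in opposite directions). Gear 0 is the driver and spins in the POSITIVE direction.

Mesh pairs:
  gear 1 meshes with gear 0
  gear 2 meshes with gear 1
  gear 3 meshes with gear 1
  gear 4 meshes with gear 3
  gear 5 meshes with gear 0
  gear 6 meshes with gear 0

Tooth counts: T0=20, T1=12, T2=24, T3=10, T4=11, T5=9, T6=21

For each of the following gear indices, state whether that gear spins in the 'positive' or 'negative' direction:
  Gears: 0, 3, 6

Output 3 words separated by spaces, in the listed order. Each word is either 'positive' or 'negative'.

Answer: positive positive negative

Derivation:
Gear 0 (driver): positive (depth 0)
  gear 1: meshes with gear 0 -> depth 1 -> negative (opposite of gear 0)
  gear 2: meshes with gear 1 -> depth 2 -> positive (opposite of gear 1)
  gear 3: meshes with gear 1 -> depth 2 -> positive (opposite of gear 1)
  gear 4: meshes with gear 3 -> depth 3 -> negative (opposite of gear 3)
  gear 5: meshes with gear 0 -> depth 1 -> negative (opposite of gear 0)
  gear 6: meshes with gear 0 -> depth 1 -> negative (opposite of gear 0)
Queried indices 0, 3, 6 -> positive, positive, negative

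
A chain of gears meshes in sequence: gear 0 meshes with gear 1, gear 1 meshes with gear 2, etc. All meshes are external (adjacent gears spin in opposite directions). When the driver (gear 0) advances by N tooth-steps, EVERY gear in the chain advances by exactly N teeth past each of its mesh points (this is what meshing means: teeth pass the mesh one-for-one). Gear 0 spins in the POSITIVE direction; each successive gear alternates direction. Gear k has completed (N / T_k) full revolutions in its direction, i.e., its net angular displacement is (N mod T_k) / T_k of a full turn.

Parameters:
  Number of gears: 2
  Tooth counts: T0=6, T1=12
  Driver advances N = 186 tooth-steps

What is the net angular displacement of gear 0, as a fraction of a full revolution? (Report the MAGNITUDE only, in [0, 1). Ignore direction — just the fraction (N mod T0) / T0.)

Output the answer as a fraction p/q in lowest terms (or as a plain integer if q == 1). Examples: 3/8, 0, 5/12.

Answer: 0

Derivation:
Chain of 2 gears, tooth counts: [6, 12]
  gear 0: T0=6, direction=positive, advance = 186 mod 6 = 0 teeth = 0/6 turn
  gear 1: T1=12, direction=negative, advance = 186 mod 12 = 6 teeth = 6/12 turn
Gear 0: 186 mod 6 = 0
Fraction = 0 / 6 = 0/1 (gcd(0,6)=6) = 0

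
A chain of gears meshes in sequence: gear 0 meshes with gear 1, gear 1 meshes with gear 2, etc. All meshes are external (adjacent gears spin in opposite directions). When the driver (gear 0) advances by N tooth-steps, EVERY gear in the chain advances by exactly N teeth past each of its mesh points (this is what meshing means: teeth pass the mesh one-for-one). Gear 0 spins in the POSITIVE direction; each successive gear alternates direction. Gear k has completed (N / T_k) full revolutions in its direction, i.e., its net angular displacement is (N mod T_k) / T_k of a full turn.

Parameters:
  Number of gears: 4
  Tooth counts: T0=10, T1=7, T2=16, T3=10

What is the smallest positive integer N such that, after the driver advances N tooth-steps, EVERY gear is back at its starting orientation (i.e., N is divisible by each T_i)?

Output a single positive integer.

Gear k returns to start when N is a multiple of T_k.
All gears at start simultaneously when N is a common multiple of [10, 7, 16, 10]; the smallest such N is lcm(10, 7, 16, 10).
Start: lcm = T0 = 10
Fold in T1=7: gcd(10, 7) = 1; lcm(10, 7) = 10 * 7 / 1 = 70 / 1 = 70
Fold in T2=16: gcd(70, 16) = 2; lcm(70, 16) = 70 * 16 / 2 = 1120 / 2 = 560
Fold in T3=10: gcd(560, 10) = 10; lcm(560, 10) = 560 * 10 / 10 = 5600 / 10 = 560
Full cycle length = 560

Answer: 560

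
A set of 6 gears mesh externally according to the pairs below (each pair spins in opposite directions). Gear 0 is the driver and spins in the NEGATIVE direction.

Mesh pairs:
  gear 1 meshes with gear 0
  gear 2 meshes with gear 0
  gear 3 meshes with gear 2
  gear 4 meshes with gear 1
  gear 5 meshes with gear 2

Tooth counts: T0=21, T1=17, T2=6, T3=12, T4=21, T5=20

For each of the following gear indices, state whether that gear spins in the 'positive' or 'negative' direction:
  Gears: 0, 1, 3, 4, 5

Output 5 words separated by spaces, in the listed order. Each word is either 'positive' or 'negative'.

Answer: negative positive negative negative negative

Derivation:
Gear 0 (driver): negative (depth 0)
  gear 1: meshes with gear 0 -> depth 1 -> positive (opposite of gear 0)
  gear 2: meshes with gear 0 -> depth 1 -> positive (opposite of gear 0)
  gear 3: meshes with gear 2 -> depth 2 -> negative (opposite of gear 2)
  gear 4: meshes with gear 1 -> depth 2 -> negative (opposite of gear 1)
  gear 5: meshes with gear 2 -> depth 2 -> negative (opposite of gear 2)
Queried indices 0, 1, 3, 4, 5 -> negative, positive, negative, negative, negative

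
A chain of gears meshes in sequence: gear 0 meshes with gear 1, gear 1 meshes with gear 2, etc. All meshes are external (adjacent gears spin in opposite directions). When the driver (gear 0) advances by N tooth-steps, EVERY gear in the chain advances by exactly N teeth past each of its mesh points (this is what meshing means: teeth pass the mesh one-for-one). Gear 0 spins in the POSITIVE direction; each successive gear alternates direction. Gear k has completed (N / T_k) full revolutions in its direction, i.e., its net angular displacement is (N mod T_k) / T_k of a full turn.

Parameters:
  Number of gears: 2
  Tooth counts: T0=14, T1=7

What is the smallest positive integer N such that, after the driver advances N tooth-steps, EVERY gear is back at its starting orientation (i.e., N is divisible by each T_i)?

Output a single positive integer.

Gear k returns to start when N is a multiple of T_k.
All gears at start simultaneously when N is a common multiple of [14, 7]; the smallest such N is lcm(14, 7).
Start: lcm = T0 = 14
Fold in T1=7: gcd(14, 7) = 7; lcm(14, 7) = 14 * 7 / 7 = 98 / 7 = 14
Full cycle length = 14

Answer: 14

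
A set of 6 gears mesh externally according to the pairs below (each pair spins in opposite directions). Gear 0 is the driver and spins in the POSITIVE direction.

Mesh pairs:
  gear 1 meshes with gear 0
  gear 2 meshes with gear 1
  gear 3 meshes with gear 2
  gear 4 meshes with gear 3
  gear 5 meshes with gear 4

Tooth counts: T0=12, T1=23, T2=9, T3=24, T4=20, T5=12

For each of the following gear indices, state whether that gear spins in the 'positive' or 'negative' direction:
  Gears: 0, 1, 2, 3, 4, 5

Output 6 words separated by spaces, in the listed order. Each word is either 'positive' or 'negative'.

Gear 0 (driver): positive (depth 0)
  gear 1: meshes with gear 0 -> depth 1 -> negative (opposite of gear 0)
  gear 2: meshes with gear 1 -> depth 2 -> positive (opposite of gear 1)
  gear 3: meshes with gear 2 -> depth 3 -> negative (opposite of gear 2)
  gear 4: meshes with gear 3 -> depth 4 -> positive (opposite of gear 3)
  gear 5: meshes with gear 4 -> depth 5 -> negative (opposite of gear 4)
Queried indices 0, 1, 2, 3, 4, 5 -> positive, negative, positive, negative, positive, negative

Answer: positive negative positive negative positive negative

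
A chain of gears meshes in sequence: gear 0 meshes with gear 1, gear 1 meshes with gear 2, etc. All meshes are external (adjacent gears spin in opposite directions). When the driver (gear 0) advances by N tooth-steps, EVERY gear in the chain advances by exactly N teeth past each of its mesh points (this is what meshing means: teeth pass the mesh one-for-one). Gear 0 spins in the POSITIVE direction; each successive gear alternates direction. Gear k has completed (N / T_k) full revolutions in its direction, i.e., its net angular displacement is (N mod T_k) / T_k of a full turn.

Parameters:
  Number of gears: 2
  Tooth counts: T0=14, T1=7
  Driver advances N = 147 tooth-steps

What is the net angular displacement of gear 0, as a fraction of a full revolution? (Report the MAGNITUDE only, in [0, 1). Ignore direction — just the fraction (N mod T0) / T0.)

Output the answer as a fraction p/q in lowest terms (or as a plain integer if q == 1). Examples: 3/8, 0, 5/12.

Answer: 1/2

Derivation:
Chain of 2 gears, tooth counts: [14, 7]
  gear 0: T0=14, direction=positive, advance = 147 mod 14 = 7 teeth = 7/14 turn
  gear 1: T1=7, direction=negative, advance = 147 mod 7 = 0 teeth = 0/7 turn
Gear 0: 147 mod 14 = 7
Fraction = 7 / 14 = 1/2 (gcd(7,14)=7) = 1/2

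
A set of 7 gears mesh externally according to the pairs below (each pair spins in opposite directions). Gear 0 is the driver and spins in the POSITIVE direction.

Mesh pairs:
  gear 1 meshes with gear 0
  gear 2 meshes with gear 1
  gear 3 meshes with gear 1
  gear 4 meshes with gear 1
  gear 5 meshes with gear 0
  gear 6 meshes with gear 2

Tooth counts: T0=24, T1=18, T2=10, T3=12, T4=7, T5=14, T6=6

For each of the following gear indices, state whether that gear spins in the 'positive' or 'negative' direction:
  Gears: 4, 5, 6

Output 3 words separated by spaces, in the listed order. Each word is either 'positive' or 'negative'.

Gear 0 (driver): positive (depth 0)
  gear 1: meshes with gear 0 -> depth 1 -> negative (opposite of gear 0)
  gear 2: meshes with gear 1 -> depth 2 -> positive (opposite of gear 1)
  gear 3: meshes with gear 1 -> depth 2 -> positive (opposite of gear 1)
  gear 4: meshes with gear 1 -> depth 2 -> positive (opposite of gear 1)
  gear 5: meshes with gear 0 -> depth 1 -> negative (opposite of gear 0)
  gear 6: meshes with gear 2 -> depth 3 -> negative (opposite of gear 2)
Queried indices 4, 5, 6 -> positive, negative, negative

Answer: positive negative negative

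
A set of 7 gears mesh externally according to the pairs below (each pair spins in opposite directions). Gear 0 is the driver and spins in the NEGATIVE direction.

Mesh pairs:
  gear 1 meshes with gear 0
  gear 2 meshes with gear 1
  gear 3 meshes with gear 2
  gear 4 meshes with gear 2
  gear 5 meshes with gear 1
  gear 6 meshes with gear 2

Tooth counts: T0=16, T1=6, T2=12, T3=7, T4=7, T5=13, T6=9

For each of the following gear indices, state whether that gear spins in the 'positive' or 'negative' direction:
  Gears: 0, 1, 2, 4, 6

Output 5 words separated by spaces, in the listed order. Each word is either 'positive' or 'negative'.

Answer: negative positive negative positive positive

Derivation:
Gear 0 (driver): negative (depth 0)
  gear 1: meshes with gear 0 -> depth 1 -> positive (opposite of gear 0)
  gear 2: meshes with gear 1 -> depth 2 -> negative (opposite of gear 1)
  gear 3: meshes with gear 2 -> depth 3 -> positive (opposite of gear 2)
  gear 4: meshes with gear 2 -> depth 3 -> positive (opposite of gear 2)
  gear 5: meshes with gear 1 -> depth 2 -> negative (opposite of gear 1)
  gear 6: meshes with gear 2 -> depth 3 -> positive (opposite of gear 2)
Queried indices 0, 1, 2, 4, 6 -> negative, positive, negative, positive, positive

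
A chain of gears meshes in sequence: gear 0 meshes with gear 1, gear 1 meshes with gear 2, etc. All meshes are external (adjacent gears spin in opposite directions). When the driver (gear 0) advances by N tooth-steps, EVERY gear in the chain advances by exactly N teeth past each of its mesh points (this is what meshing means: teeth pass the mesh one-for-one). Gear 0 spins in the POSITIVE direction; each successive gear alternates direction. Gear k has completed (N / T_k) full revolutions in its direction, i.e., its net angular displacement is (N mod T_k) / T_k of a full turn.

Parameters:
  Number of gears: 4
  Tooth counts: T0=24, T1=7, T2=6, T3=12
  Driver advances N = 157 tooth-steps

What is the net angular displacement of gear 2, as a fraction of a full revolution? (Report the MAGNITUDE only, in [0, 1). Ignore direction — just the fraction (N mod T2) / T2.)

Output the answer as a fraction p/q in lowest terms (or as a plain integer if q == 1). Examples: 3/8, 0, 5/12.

Chain of 4 gears, tooth counts: [24, 7, 6, 12]
  gear 0: T0=24, direction=positive, advance = 157 mod 24 = 13 teeth = 13/24 turn
  gear 1: T1=7, direction=negative, advance = 157 mod 7 = 3 teeth = 3/7 turn
  gear 2: T2=6, direction=positive, advance = 157 mod 6 = 1 teeth = 1/6 turn
  gear 3: T3=12, direction=negative, advance = 157 mod 12 = 1 teeth = 1/12 turn
Gear 2: 157 mod 6 = 1
Fraction = 1 / 6 = 1/6 (gcd(1,6)=1) = 1/6

Answer: 1/6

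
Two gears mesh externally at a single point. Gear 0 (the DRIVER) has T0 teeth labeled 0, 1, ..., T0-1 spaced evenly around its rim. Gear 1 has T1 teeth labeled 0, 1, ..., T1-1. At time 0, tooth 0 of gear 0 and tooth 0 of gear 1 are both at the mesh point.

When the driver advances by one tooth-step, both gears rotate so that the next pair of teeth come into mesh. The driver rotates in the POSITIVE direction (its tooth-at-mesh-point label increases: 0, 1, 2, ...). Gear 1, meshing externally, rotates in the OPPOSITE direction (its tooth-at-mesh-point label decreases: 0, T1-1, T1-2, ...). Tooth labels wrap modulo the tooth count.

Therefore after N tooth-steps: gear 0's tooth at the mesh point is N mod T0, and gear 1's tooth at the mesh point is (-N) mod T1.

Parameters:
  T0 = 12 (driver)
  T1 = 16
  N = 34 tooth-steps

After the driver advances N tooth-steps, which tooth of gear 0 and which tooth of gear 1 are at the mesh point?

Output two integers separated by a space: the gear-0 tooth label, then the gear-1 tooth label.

Gear 0 (driver, T0=12): tooth at mesh = N mod T0
  34 = 2 * 12 + 10, so 34 mod 12 = 10
  gear 0 tooth = 10
Gear 1 (driven, T1=16): tooth at mesh = (-N) mod T1
  34 = 2 * 16 + 2, so 34 mod 16 = 2
  (-34) mod 16 = (-2) mod 16 = 16 - 2 = 14
Mesh after 34 steps: gear-0 tooth 10 meets gear-1 tooth 14

Answer: 10 14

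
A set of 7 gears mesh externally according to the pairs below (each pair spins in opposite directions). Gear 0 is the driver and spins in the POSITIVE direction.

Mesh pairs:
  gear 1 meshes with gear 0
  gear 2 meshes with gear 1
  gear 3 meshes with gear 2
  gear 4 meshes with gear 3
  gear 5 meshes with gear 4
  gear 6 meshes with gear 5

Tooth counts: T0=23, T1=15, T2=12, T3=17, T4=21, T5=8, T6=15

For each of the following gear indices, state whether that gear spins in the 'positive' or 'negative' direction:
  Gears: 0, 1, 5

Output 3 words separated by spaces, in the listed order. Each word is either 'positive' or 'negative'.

Gear 0 (driver): positive (depth 0)
  gear 1: meshes with gear 0 -> depth 1 -> negative (opposite of gear 0)
  gear 2: meshes with gear 1 -> depth 2 -> positive (opposite of gear 1)
  gear 3: meshes with gear 2 -> depth 3 -> negative (opposite of gear 2)
  gear 4: meshes with gear 3 -> depth 4 -> positive (opposite of gear 3)
  gear 5: meshes with gear 4 -> depth 5 -> negative (opposite of gear 4)
  gear 6: meshes with gear 5 -> depth 6 -> positive (opposite of gear 5)
Queried indices 0, 1, 5 -> positive, negative, negative

Answer: positive negative negative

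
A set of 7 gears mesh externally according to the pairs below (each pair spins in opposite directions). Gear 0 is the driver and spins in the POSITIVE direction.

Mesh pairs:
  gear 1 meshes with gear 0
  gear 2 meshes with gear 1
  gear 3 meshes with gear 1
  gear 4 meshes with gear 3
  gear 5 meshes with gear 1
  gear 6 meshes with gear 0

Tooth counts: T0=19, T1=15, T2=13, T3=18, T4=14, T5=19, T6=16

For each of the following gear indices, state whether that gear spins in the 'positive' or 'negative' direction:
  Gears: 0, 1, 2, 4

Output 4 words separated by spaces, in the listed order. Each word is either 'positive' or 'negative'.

Gear 0 (driver): positive (depth 0)
  gear 1: meshes with gear 0 -> depth 1 -> negative (opposite of gear 0)
  gear 2: meshes with gear 1 -> depth 2 -> positive (opposite of gear 1)
  gear 3: meshes with gear 1 -> depth 2 -> positive (opposite of gear 1)
  gear 4: meshes with gear 3 -> depth 3 -> negative (opposite of gear 3)
  gear 5: meshes with gear 1 -> depth 2 -> positive (opposite of gear 1)
  gear 6: meshes with gear 0 -> depth 1 -> negative (opposite of gear 0)
Queried indices 0, 1, 2, 4 -> positive, negative, positive, negative

Answer: positive negative positive negative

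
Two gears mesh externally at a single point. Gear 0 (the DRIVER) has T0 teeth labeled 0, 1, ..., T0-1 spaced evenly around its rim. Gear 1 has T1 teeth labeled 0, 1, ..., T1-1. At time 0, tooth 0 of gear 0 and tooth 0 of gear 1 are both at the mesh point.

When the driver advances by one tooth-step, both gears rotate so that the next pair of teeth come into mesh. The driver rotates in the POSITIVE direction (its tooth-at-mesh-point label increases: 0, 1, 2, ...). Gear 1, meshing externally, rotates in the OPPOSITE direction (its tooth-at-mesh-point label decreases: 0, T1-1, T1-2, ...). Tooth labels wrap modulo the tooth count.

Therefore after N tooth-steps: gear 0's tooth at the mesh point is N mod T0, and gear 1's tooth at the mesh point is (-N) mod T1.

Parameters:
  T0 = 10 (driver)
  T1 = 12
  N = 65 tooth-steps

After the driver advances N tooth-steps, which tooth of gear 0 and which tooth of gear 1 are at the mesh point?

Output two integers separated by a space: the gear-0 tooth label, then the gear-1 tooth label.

Answer: 5 7

Derivation:
Gear 0 (driver, T0=10): tooth at mesh = N mod T0
  65 = 6 * 10 + 5, so 65 mod 10 = 5
  gear 0 tooth = 5
Gear 1 (driven, T1=12): tooth at mesh = (-N) mod T1
  65 = 5 * 12 + 5, so 65 mod 12 = 5
  (-65) mod 12 = (-5) mod 12 = 12 - 5 = 7
Mesh after 65 steps: gear-0 tooth 5 meets gear-1 tooth 7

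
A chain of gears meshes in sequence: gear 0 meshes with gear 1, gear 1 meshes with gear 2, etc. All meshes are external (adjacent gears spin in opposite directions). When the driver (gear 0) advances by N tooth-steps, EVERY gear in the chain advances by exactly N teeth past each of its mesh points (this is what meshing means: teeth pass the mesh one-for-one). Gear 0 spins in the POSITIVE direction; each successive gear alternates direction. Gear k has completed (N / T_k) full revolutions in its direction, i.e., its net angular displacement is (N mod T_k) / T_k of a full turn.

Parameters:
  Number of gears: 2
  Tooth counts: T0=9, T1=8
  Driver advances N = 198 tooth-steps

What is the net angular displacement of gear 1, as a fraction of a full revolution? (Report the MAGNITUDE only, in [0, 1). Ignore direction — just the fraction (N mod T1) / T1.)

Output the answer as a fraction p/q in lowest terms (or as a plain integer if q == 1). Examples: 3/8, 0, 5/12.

Answer: 3/4

Derivation:
Chain of 2 gears, tooth counts: [9, 8]
  gear 0: T0=9, direction=positive, advance = 198 mod 9 = 0 teeth = 0/9 turn
  gear 1: T1=8, direction=negative, advance = 198 mod 8 = 6 teeth = 6/8 turn
Gear 1: 198 mod 8 = 6
Fraction = 6 / 8 = 3/4 (gcd(6,8)=2) = 3/4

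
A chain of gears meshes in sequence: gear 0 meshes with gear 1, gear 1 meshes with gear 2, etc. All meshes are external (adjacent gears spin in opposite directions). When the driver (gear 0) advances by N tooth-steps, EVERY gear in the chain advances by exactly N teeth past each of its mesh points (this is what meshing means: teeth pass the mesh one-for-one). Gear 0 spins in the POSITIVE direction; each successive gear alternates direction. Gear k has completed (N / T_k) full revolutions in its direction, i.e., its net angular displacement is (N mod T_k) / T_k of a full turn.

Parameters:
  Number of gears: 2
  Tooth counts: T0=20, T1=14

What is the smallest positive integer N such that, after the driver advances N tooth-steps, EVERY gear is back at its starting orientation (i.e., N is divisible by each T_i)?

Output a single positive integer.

Gear k returns to start when N is a multiple of T_k.
All gears at start simultaneously when N is a common multiple of [20, 14]; the smallest such N is lcm(20, 14).
Start: lcm = T0 = 20
Fold in T1=14: gcd(20, 14) = 2; lcm(20, 14) = 20 * 14 / 2 = 280 / 2 = 140
Full cycle length = 140

Answer: 140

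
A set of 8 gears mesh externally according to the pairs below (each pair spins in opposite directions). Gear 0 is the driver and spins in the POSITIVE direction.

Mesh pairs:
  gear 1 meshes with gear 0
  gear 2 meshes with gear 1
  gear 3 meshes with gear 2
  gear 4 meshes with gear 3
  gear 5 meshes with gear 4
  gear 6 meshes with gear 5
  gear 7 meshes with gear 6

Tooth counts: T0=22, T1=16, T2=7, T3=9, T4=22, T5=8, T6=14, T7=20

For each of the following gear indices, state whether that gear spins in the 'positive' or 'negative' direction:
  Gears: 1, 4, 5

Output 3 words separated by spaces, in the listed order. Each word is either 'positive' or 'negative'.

Gear 0 (driver): positive (depth 0)
  gear 1: meshes with gear 0 -> depth 1 -> negative (opposite of gear 0)
  gear 2: meshes with gear 1 -> depth 2 -> positive (opposite of gear 1)
  gear 3: meshes with gear 2 -> depth 3 -> negative (opposite of gear 2)
  gear 4: meshes with gear 3 -> depth 4 -> positive (opposite of gear 3)
  gear 5: meshes with gear 4 -> depth 5 -> negative (opposite of gear 4)
  gear 6: meshes with gear 5 -> depth 6 -> positive (opposite of gear 5)
  gear 7: meshes with gear 6 -> depth 7 -> negative (opposite of gear 6)
Queried indices 1, 4, 5 -> negative, positive, negative

Answer: negative positive negative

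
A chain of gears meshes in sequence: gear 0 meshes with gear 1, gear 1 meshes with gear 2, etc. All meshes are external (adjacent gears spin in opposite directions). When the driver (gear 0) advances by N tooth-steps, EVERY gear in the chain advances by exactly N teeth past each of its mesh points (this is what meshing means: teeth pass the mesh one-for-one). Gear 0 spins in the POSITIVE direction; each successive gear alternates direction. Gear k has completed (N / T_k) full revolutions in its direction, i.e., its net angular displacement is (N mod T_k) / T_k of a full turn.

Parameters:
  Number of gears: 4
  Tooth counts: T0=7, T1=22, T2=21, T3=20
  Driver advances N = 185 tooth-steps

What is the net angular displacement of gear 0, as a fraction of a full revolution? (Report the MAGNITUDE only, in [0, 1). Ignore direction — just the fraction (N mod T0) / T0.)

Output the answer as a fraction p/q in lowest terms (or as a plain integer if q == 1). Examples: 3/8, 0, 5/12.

Answer: 3/7

Derivation:
Chain of 4 gears, tooth counts: [7, 22, 21, 20]
  gear 0: T0=7, direction=positive, advance = 185 mod 7 = 3 teeth = 3/7 turn
  gear 1: T1=22, direction=negative, advance = 185 mod 22 = 9 teeth = 9/22 turn
  gear 2: T2=21, direction=positive, advance = 185 mod 21 = 17 teeth = 17/21 turn
  gear 3: T3=20, direction=negative, advance = 185 mod 20 = 5 teeth = 5/20 turn
Gear 0: 185 mod 7 = 3
Fraction = 3 / 7 = 3/7 (gcd(3,7)=1) = 3/7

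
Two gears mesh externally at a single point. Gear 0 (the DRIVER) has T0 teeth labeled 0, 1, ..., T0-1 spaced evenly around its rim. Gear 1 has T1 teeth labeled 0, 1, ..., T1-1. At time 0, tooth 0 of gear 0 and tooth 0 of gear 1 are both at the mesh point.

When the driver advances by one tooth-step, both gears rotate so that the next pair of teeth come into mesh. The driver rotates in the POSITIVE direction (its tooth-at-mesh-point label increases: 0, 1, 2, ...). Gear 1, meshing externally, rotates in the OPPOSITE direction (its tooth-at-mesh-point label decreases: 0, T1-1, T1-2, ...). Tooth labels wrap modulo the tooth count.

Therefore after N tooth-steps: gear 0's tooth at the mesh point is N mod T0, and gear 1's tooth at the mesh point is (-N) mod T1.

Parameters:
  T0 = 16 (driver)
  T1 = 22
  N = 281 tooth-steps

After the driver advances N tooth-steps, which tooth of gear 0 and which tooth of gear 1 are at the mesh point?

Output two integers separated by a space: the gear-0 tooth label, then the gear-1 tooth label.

Answer: 9 5

Derivation:
Gear 0 (driver, T0=16): tooth at mesh = N mod T0
  281 = 17 * 16 + 9, so 281 mod 16 = 9
  gear 0 tooth = 9
Gear 1 (driven, T1=22): tooth at mesh = (-N) mod T1
  281 = 12 * 22 + 17, so 281 mod 22 = 17
  (-281) mod 22 = (-17) mod 22 = 22 - 17 = 5
Mesh after 281 steps: gear-0 tooth 9 meets gear-1 tooth 5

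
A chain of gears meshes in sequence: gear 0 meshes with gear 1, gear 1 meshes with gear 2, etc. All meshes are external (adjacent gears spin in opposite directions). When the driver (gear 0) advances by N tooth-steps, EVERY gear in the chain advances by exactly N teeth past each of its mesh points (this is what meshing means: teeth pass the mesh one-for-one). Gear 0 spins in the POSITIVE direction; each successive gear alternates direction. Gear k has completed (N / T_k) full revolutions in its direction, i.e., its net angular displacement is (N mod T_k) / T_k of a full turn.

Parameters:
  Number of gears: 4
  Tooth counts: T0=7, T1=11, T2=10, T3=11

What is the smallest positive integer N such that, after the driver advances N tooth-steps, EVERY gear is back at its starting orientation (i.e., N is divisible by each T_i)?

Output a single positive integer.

Answer: 770

Derivation:
Gear k returns to start when N is a multiple of T_k.
All gears at start simultaneously when N is a common multiple of [7, 11, 10, 11]; the smallest such N is lcm(7, 11, 10, 11).
Start: lcm = T0 = 7
Fold in T1=11: gcd(7, 11) = 1; lcm(7, 11) = 7 * 11 / 1 = 77 / 1 = 77
Fold in T2=10: gcd(77, 10) = 1; lcm(77, 10) = 77 * 10 / 1 = 770 / 1 = 770
Fold in T3=11: gcd(770, 11) = 11; lcm(770, 11) = 770 * 11 / 11 = 8470 / 11 = 770
Full cycle length = 770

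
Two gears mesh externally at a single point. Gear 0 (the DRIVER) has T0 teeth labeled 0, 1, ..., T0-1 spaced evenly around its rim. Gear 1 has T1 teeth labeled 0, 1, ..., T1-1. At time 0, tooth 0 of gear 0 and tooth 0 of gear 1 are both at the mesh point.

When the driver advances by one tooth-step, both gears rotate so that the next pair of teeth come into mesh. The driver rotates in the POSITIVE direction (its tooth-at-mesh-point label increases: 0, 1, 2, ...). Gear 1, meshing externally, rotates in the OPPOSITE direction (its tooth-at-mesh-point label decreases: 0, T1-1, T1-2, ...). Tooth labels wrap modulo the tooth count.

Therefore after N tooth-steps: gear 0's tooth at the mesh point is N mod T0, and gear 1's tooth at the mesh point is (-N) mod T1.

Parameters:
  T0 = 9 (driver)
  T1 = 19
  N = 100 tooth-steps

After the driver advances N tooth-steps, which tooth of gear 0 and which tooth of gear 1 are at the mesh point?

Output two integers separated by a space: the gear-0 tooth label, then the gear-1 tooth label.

Gear 0 (driver, T0=9): tooth at mesh = N mod T0
  100 = 11 * 9 + 1, so 100 mod 9 = 1
  gear 0 tooth = 1
Gear 1 (driven, T1=19): tooth at mesh = (-N) mod T1
  100 = 5 * 19 + 5, so 100 mod 19 = 5
  (-100) mod 19 = (-5) mod 19 = 19 - 5 = 14
Mesh after 100 steps: gear-0 tooth 1 meets gear-1 tooth 14

Answer: 1 14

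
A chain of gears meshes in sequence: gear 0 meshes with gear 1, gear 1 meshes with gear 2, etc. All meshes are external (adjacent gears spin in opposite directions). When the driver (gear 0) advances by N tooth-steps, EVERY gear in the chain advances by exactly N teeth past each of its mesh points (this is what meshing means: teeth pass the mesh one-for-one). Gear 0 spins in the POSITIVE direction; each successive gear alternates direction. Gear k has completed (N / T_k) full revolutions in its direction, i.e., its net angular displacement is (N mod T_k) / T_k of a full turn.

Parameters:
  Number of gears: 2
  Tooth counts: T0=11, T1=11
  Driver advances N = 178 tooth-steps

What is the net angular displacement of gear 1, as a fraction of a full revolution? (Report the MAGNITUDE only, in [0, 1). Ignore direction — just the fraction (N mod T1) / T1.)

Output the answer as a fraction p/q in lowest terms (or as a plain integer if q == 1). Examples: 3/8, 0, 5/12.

Answer: 2/11

Derivation:
Chain of 2 gears, tooth counts: [11, 11]
  gear 0: T0=11, direction=positive, advance = 178 mod 11 = 2 teeth = 2/11 turn
  gear 1: T1=11, direction=negative, advance = 178 mod 11 = 2 teeth = 2/11 turn
Gear 1: 178 mod 11 = 2
Fraction = 2 / 11 = 2/11 (gcd(2,11)=1) = 2/11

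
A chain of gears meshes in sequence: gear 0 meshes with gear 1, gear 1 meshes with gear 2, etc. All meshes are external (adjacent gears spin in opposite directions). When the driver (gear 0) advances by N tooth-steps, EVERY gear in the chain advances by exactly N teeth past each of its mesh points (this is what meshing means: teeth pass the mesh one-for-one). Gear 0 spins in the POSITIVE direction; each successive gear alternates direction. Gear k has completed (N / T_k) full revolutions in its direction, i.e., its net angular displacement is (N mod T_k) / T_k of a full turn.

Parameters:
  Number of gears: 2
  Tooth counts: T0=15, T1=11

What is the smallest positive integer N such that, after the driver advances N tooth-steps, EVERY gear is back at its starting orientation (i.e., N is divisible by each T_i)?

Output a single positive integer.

Gear k returns to start when N is a multiple of T_k.
All gears at start simultaneously when N is a common multiple of [15, 11]; the smallest such N is lcm(15, 11).
Start: lcm = T0 = 15
Fold in T1=11: gcd(15, 11) = 1; lcm(15, 11) = 15 * 11 / 1 = 165 / 1 = 165
Full cycle length = 165

Answer: 165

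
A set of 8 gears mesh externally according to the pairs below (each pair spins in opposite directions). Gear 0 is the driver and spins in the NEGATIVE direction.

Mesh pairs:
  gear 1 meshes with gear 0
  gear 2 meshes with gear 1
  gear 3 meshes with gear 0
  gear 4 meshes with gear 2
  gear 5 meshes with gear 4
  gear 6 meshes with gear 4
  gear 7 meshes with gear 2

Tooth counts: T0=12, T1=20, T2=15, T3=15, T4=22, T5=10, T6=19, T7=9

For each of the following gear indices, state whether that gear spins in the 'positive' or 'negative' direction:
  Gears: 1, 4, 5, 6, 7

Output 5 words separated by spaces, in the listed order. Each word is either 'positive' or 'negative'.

Answer: positive positive negative negative positive

Derivation:
Gear 0 (driver): negative (depth 0)
  gear 1: meshes with gear 0 -> depth 1 -> positive (opposite of gear 0)
  gear 2: meshes with gear 1 -> depth 2 -> negative (opposite of gear 1)
  gear 3: meshes with gear 0 -> depth 1 -> positive (opposite of gear 0)
  gear 4: meshes with gear 2 -> depth 3 -> positive (opposite of gear 2)
  gear 5: meshes with gear 4 -> depth 4 -> negative (opposite of gear 4)
  gear 6: meshes with gear 4 -> depth 4 -> negative (opposite of gear 4)
  gear 7: meshes with gear 2 -> depth 3 -> positive (opposite of gear 2)
Queried indices 1, 4, 5, 6, 7 -> positive, positive, negative, negative, positive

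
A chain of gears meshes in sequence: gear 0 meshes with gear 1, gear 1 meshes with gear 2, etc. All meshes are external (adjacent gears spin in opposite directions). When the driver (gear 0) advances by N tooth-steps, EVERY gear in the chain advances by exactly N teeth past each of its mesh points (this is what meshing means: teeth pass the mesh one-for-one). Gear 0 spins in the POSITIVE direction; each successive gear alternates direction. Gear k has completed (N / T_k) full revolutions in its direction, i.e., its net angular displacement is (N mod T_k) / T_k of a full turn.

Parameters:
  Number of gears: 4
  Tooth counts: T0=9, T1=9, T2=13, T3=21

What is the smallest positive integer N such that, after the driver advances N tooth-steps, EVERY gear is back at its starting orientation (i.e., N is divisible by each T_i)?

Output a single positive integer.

Gear k returns to start when N is a multiple of T_k.
All gears at start simultaneously when N is a common multiple of [9, 9, 13, 21]; the smallest such N is lcm(9, 9, 13, 21).
Start: lcm = T0 = 9
Fold in T1=9: gcd(9, 9) = 9; lcm(9, 9) = 9 * 9 / 9 = 81 / 9 = 9
Fold in T2=13: gcd(9, 13) = 1; lcm(9, 13) = 9 * 13 / 1 = 117 / 1 = 117
Fold in T3=21: gcd(117, 21) = 3; lcm(117, 21) = 117 * 21 / 3 = 2457 / 3 = 819
Full cycle length = 819

Answer: 819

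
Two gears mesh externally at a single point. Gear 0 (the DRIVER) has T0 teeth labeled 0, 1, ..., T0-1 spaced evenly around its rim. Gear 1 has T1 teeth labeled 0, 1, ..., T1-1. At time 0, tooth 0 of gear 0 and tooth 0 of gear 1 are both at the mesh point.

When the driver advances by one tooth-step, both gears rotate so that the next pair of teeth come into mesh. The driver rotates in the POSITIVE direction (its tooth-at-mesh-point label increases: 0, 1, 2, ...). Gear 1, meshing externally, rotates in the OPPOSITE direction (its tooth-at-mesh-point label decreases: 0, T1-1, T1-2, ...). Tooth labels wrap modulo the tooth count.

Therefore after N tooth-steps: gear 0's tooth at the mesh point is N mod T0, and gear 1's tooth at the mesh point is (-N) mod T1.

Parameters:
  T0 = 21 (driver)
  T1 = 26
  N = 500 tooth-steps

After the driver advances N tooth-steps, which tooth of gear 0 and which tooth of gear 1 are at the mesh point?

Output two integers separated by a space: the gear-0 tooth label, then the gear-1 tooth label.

Gear 0 (driver, T0=21): tooth at mesh = N mod T0
  500 = 23 * 21 + 17, so 500 mod 21 = 17
  gear 0 tooth = 17
Gear 1 (driven, T1=26): tooth at mesh = (-N) mod T1
  500 = 19 * 26 + 6, so 500 mod 26 = 6
  (-500) mod 26 = (-6) mod 26 = 26 - 6 = 20
Mesh after 500 steps: gear-0 tooth 17 meets gear-1 tooth 20

Answer: 17 20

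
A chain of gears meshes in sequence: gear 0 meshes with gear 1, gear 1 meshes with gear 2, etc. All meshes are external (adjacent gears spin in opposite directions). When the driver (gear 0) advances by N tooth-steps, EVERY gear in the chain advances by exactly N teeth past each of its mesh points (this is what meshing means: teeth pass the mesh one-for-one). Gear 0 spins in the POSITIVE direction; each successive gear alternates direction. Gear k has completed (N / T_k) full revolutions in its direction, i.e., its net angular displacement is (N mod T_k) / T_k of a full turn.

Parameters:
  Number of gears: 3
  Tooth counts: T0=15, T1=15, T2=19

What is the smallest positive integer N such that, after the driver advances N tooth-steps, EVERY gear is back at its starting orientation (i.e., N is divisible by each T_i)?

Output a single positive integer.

Gear k returns to start when N is a multiple of T_k.
All gears at start simultaneously when N is a common multiple of [15, 15, 19]; the smallest such N is lcm(15, 15, 19).
Start: lcm = T0 = 15
Fold in T1=15: gcd(15, 15) = 15; lcm(15, 15) = 15 * 15 / 15 = 225 / 15 = 15
Fold in T2=19: gcd(15, 19) = 1; lcm(15, 19) = 15 * 19 / 1 = 285 / 1 = 285
Full cycle length = 285

Answer: 285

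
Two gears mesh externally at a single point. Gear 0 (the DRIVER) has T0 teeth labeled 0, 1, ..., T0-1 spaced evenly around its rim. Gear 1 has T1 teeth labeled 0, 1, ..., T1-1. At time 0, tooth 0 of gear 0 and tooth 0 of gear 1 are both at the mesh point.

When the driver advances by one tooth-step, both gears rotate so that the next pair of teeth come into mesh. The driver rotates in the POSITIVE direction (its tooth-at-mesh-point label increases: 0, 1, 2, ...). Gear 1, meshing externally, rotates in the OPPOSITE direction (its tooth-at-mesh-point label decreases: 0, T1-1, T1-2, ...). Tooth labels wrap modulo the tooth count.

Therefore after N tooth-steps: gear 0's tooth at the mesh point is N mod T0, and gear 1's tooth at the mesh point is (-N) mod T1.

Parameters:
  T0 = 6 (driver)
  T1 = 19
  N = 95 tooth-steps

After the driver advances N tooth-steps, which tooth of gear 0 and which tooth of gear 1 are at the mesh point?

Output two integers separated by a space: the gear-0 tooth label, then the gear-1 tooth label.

Gear 0 (driver, T0=6): tooth at mesh = N mod T0
  95 = 15 * 6 + 5, so 95 mod 6 = 5
  gear 0 tooth = 5
Gear 1 (driven, T1=19): tooth at mesh = (-N) mod T1
  95 = 5 * 19 + 0, so 95 mod 19 = 0
  (-95) mod 19 = 0
Mesh after 95 steps: gear-0 tooth 5 meets gear-1 tooth 0

Answer: 5 0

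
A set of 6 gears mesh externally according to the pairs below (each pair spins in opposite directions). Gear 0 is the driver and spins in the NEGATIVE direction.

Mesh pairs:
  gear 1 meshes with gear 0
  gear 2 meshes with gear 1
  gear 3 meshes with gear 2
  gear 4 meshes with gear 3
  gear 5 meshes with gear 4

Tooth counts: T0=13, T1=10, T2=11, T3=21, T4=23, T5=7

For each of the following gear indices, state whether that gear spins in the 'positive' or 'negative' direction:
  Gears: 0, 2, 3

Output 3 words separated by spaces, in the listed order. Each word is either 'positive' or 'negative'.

Gear 0 (driver): negative (depth 0)
  gear 1: meshes with gear 0 -> depth 1 -> positive (opposite of gear 0)
  gear 2: meshes with gear 1 -> depth 2 -> negative (opposite of gear 1)
  gear 3: meshes with gear 2 -> depth 3 -> positive (opposite of gear 2)
  gear 4: meshes with gear 3 -> depth 4 -> negative (opposite of gear 3)
  gear 5: meshes with gear 4 -> depth 5 -> positive (opposite of gear 4)
Queried indices 0, 2, 3 -> negative, negative, positive

Answer: negative negative positive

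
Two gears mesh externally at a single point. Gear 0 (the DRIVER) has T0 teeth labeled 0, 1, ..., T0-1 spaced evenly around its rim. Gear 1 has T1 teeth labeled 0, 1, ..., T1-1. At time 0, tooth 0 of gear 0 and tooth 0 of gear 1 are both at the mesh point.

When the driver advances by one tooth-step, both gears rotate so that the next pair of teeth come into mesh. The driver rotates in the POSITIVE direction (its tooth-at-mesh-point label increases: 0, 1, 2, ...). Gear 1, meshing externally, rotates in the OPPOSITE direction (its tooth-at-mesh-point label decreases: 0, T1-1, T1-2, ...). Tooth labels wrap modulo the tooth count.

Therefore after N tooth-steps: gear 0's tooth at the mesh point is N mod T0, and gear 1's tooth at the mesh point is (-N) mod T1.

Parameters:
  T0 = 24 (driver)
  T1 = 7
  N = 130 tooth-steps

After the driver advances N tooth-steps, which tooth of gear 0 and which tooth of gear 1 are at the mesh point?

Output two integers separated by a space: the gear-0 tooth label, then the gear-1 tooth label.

Answer: 10 3

Derivation:
Gear 0 (driver, T0=24): tooth at mesh = N mod T0
  130 = 5 * 24 + 10, so 130 mod 24 = 10
  gear 0 tooth = 10
Gear 1 (driven, T1=7): tooth at mesh = (-N) mod T1
  130 = 18 * 7 + 4, so 130 mod 7 = 4
  (-130) mod 7 = (-4) mod 7 = 7 - 4 = 3
Mesh after 130 steps: gear-0 tooth 10 meets gear-1 tooth 3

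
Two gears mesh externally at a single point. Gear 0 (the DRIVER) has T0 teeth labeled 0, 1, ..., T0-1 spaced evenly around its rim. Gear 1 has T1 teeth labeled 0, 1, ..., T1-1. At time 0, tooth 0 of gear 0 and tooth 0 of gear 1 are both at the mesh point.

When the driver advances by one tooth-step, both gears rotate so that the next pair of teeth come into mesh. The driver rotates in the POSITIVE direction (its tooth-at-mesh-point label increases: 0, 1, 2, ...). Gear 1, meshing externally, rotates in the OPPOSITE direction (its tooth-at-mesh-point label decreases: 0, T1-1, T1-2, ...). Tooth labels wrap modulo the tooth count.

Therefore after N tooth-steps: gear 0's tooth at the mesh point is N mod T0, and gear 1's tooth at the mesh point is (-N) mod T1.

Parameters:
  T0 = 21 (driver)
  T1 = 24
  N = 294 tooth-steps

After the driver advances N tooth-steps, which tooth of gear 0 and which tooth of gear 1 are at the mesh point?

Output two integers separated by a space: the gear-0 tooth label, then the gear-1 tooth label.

Gear 0 (driver, T0=21): tooth at mesh = N mod T0
  294 = 14 * 21 + 0, so 294 mod 21 = 0
  gear 0 tooth = 0
Gear 1 (driven, T1=24): tooth at mesh = (-N) mod T1
  294 = 12 * 24 + 6, so 294 mod 24 = 6
  (-294) mod 24 = (-6) mod 24 = 24 - 6 = 18
Mesh after 294 steps: gear-0 tooth 0 meets gear-1 tooth 18

Answer: 0 18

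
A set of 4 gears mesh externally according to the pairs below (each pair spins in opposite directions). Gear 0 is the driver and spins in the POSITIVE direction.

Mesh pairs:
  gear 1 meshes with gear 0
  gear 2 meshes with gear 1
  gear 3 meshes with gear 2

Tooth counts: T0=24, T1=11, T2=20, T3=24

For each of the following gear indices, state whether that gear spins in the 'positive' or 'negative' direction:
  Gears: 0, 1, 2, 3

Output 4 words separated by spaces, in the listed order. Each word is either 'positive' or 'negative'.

Gear 0 (driver): positive (depth 0)
  gear 1: meshes with gear 0 -> depth 1 -> negative (opposite of gear 0)
  gear 2: meshes with gear 1 -> depth 2 -> positive (opposite of gear 1)
  gear 3: meshes with gear 2 -> depth 3 -> negative (opposite of gear 2)
Queried indices 0, 1, 2, 3 -> positive, negative, positive, negative

Answer: positive negative positive negative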